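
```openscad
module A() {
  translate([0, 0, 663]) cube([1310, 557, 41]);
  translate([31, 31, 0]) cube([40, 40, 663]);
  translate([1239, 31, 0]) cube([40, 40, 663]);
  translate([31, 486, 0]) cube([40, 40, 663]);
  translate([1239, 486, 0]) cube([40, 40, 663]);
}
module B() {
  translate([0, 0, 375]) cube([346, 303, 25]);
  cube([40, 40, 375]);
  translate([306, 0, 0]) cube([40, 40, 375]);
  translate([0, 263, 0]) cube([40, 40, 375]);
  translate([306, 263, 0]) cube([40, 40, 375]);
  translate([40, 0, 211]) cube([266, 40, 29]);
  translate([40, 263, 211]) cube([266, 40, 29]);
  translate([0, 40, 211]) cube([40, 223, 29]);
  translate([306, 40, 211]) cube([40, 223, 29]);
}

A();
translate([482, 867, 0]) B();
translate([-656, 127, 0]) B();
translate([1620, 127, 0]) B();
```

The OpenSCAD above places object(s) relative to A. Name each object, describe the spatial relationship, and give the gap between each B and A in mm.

A is a table. B is a stool. Three stools sit around the table at the +y, −x, +x sides. The gap between each stool and the table is 310 mm.

Each stool's nearest face is 310 mm from the table's bounding box.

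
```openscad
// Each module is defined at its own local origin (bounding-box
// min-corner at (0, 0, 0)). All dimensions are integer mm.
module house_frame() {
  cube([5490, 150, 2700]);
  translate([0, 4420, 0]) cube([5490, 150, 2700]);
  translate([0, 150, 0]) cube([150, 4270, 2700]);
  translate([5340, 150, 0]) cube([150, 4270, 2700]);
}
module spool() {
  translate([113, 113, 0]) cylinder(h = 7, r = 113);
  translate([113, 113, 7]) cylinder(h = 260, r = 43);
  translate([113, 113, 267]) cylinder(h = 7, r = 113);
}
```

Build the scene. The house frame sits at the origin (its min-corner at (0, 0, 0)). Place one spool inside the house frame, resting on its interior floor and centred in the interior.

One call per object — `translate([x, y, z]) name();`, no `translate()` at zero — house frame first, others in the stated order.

house_frame();
translate([2632, 2172, 0]) spool();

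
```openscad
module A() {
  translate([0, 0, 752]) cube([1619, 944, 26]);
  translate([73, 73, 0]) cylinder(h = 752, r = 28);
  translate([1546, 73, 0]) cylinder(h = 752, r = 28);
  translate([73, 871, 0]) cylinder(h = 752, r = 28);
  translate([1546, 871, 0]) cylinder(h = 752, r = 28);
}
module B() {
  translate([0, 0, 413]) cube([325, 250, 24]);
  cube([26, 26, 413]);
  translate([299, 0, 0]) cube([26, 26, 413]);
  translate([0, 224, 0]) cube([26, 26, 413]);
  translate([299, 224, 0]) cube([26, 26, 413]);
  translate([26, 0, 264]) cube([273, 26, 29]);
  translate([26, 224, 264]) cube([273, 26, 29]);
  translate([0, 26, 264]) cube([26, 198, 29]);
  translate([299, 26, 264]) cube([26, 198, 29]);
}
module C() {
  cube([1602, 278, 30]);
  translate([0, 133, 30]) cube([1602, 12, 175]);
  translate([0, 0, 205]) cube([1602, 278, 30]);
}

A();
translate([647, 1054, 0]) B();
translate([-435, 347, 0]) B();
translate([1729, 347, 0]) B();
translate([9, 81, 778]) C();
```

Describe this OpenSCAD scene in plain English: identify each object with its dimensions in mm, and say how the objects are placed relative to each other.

A is a rectangular dining table. The top is 1619×944×26 mm with its upper surface at z = 778 mm. It stands on four round legs of 56 mm diameter, each leg's bounding box inset 45 mm from the nearest pair of top edges, running from the floor to the underside of the top.

B is a simple wooden stool: a rectangular seat 325 mm (x) by 250 mm (y), 24 mm thick, top face at z = 437 mm, on four square legs, each 26×26 mm in cross-section. The legs rest on z = 0, each flush with a corner of the seat. Four stretchers, 26 mm wide and 29 mm tall, connect adjacent legs with their undersides at z = 264 mm, each running between the inner faces of the legs it joins and aligned with the legs' outer faces on the other axis.

C is an I-beam lying along x, 1602 mm long. Overall section height 235 mm. Two flanges 278 mm wide (y) and 30 mm thick, one on the floor and one at the top; a web 12 mm thick runs between them, centred on the flange width.

Three stools sit around the table at the +y, −x, +x sides. The I-beam is on top of the table.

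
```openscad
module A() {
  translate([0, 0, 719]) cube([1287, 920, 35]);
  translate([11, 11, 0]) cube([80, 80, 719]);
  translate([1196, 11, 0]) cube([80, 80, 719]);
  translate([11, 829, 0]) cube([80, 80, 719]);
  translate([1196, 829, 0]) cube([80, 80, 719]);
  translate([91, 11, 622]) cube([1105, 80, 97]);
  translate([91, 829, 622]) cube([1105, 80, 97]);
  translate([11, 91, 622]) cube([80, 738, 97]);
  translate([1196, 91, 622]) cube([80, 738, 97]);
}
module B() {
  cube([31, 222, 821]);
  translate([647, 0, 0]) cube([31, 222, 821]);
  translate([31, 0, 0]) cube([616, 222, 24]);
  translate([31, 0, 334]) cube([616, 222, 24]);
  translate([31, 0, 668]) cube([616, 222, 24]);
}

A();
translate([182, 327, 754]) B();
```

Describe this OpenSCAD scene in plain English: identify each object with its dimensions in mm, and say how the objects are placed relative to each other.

A is a rectangular dining table. The top is 1287×920×35 mm with its upper surface at z = 754 mm. It stands on four 80×80 mm square legs, each inset 11 mm from the nearest pair of top edges, running from the floor to the underside of the top. Four apron rails, 80 mm thick and 97 mm tall, run between adjacent legs with their top edges flush with the underside of the top and their outer faces flush with the legs' outer faces.

B is an open bookshelf. Two side panels, each 31 mm thick, 222 mm deep and 821 mm tall, stand 678 mm apart (outside-to-outside). Between them sit 3 shelves, each 24 mm thick and 222 mm deep, spanning the full gap between the sides. The bottom shelf rests on the floor (its underside at z = 0) and the clear gap between one shelf's top and the next shelf's underside is 310 mm.

The bookshelf is on top of the table.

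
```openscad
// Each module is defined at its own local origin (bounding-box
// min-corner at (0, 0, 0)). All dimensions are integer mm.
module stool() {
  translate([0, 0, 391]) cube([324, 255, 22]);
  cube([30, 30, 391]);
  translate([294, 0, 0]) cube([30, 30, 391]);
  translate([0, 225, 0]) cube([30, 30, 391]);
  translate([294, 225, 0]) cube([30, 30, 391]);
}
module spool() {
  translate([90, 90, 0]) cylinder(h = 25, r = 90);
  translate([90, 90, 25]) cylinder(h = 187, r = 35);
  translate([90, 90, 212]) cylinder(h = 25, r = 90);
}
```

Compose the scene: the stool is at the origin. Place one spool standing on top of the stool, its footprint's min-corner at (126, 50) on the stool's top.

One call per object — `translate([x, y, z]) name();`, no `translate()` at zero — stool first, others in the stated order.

stool();
translate([126, 50, 413]) spool();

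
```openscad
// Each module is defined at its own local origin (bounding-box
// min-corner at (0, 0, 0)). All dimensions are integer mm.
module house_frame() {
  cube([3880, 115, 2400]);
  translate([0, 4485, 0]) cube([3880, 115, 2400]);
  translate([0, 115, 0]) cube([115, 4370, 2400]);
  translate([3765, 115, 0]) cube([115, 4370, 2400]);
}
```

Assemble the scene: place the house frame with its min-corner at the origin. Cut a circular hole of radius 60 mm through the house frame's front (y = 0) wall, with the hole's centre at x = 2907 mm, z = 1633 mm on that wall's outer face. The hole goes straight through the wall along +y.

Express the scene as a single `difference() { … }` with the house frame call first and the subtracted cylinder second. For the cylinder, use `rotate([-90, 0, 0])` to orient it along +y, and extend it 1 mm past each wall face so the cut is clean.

difference() {
  house_frame();
  translate([2907, -1, 1633]) rotate([-90, 0, 0]) cylinder(h = 117, r = 60);
}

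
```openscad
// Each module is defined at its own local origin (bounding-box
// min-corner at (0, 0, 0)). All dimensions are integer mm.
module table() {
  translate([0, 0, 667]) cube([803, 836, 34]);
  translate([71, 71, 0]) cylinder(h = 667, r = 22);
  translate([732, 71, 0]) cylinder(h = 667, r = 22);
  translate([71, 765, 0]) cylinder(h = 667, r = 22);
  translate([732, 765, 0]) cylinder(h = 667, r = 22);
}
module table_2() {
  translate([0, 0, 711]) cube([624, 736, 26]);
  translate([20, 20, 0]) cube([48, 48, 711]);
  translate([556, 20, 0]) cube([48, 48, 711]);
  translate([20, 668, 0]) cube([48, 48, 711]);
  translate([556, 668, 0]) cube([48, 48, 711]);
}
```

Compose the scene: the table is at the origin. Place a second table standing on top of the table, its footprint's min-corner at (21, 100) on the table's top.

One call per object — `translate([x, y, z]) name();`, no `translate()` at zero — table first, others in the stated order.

table();
translate([21, 100, 701]) table_2();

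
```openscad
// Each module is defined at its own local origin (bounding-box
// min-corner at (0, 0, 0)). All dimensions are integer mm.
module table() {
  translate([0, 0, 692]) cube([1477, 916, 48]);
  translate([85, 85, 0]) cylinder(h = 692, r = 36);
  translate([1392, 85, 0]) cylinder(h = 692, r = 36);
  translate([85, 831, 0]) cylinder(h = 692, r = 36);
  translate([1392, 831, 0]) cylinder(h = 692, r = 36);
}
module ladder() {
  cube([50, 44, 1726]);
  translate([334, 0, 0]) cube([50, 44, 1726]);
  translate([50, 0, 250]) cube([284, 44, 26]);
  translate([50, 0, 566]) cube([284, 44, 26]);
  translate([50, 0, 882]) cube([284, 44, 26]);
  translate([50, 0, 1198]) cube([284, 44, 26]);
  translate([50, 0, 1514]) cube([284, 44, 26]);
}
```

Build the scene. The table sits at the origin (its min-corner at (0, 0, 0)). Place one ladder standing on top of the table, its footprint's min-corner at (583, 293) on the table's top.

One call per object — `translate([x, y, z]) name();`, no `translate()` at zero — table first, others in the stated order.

table();
translate([583, 293, 740]) ladder();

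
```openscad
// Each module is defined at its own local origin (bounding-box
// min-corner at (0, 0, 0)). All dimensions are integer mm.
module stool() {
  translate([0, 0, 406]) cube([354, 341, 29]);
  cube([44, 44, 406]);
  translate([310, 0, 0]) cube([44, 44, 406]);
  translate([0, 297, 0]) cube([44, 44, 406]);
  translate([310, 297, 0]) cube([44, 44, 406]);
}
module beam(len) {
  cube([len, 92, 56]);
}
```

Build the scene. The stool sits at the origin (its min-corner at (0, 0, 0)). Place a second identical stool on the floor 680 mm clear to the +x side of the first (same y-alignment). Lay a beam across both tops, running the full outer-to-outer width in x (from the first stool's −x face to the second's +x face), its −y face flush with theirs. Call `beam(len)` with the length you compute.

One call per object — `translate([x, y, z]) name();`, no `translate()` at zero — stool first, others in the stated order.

stool();
translate([1034, 0, 0]) stool();
translate([0, 0, 435]) beam(1388);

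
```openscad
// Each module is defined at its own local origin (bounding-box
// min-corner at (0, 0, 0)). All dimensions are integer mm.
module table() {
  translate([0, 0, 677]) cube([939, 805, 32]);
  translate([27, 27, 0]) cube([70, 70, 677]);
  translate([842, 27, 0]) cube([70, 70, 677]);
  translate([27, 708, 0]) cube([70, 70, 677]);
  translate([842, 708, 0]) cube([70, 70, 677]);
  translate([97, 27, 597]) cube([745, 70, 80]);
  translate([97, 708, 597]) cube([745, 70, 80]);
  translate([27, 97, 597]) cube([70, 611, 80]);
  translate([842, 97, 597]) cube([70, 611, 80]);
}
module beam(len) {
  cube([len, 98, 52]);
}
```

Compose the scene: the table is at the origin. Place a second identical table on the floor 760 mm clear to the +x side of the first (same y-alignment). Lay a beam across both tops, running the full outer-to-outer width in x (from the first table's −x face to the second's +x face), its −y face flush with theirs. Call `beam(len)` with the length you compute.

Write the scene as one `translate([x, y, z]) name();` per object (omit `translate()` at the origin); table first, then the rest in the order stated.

table();
translate([1699, 0, 0]) table();
translate([0, 0, 709]) beam(2638);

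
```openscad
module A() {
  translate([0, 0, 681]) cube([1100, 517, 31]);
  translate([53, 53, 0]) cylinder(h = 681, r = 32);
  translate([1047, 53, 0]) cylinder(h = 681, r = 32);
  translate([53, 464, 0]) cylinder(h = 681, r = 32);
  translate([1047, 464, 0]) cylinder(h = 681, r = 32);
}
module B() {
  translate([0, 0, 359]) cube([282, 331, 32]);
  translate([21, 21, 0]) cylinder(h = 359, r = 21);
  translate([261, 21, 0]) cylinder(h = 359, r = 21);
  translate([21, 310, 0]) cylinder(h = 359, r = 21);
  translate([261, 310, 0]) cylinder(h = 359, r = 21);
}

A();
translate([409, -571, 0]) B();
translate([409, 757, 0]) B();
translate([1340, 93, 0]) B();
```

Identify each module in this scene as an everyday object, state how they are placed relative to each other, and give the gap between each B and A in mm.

A is a table. B is a stool. Three stools sit around the table at the −y, +y, +x sides. The gap between each stool and the table is 240 mm.

Each stool's nearest face is 240 mm from the table's bounding box.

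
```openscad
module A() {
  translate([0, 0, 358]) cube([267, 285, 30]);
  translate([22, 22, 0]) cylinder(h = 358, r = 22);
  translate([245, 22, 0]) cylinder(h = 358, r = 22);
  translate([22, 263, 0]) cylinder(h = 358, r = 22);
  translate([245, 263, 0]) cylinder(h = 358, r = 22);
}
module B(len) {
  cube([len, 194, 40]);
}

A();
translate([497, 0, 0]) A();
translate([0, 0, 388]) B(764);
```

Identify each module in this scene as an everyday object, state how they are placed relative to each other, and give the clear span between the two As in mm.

A is a stool. B is a beam. A beam spans the tops of two stools. The clear span between the two stools is 230 mm.

Second stool starts at x = 497; first ends at x = 267; clear span = 497 − 267 = 230 mm.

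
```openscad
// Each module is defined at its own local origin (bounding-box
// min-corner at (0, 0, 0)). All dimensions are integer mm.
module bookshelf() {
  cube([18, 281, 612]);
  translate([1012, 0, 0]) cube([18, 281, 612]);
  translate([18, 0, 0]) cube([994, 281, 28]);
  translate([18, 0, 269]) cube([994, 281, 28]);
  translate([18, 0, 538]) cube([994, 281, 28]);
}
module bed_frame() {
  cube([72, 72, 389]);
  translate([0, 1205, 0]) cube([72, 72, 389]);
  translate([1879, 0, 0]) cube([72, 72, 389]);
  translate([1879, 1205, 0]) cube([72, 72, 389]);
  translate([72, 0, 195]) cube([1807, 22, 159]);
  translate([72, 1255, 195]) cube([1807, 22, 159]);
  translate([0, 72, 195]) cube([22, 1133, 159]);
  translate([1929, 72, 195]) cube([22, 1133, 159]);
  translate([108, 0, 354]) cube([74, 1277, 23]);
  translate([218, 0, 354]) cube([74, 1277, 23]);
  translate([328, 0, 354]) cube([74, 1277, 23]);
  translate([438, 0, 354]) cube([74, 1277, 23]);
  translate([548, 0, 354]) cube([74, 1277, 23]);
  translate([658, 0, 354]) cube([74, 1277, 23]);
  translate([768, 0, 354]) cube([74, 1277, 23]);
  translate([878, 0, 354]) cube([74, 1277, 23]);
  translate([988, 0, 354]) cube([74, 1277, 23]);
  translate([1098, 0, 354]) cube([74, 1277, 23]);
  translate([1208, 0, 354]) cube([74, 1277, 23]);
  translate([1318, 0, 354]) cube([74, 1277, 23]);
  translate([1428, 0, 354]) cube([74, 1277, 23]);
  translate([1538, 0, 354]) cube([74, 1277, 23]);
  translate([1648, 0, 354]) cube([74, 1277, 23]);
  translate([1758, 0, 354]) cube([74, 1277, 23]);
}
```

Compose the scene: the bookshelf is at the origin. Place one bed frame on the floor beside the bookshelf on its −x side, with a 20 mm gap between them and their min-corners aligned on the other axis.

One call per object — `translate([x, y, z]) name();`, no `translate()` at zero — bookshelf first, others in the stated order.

bookshelf();
translate([-1971, 0, 0]) bed_frame();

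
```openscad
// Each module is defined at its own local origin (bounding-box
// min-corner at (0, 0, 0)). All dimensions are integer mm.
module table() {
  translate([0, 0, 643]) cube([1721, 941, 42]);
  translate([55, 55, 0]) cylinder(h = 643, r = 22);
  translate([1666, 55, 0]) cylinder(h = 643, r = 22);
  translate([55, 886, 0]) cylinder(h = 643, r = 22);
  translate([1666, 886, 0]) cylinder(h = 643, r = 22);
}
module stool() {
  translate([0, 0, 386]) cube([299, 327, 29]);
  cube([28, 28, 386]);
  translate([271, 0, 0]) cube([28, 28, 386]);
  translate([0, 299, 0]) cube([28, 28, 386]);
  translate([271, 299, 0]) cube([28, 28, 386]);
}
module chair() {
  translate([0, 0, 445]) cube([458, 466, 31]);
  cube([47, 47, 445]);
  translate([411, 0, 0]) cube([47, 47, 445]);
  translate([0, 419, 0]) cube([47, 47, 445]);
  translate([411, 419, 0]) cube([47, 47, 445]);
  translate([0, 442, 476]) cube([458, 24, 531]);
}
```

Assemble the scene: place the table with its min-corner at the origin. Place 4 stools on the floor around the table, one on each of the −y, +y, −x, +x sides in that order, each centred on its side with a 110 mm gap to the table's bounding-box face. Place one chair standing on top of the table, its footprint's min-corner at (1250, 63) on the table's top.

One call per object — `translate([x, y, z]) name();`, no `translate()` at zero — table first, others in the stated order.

table();
translate([711, -437, 0]) stool();
translate([711, 1051, 0]) stool();
translate([-409, 307, 0]) stool();
translate([1831, 307, 0]) stool();
translate([1250, 63, 685]) chair();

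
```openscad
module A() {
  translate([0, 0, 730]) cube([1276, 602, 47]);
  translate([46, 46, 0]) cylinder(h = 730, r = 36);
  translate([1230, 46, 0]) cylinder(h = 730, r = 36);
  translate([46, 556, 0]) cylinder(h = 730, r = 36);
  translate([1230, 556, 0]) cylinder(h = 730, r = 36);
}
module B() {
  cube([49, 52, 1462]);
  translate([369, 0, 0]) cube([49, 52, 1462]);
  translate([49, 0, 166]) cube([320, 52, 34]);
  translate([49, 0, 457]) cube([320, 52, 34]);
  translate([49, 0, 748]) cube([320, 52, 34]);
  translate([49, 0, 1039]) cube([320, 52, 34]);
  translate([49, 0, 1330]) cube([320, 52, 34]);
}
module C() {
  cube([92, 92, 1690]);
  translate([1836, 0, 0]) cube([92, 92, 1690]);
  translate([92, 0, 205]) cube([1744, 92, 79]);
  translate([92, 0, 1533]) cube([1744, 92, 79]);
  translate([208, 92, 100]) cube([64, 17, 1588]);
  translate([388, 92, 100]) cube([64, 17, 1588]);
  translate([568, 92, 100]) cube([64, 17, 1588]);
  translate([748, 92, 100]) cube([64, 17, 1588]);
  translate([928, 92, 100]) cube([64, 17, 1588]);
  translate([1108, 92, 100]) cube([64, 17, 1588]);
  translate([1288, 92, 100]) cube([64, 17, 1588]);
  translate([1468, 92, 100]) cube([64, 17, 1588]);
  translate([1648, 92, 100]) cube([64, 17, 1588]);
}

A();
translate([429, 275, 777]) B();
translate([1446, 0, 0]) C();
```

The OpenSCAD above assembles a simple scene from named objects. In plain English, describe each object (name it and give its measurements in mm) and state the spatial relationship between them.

A is a rectangular dining table. The top is 1276×602×47 mm with its upper surface at z = 777 mm. It stands on four round legs of 72 mm diameter, each leg's bounding box inset 10 mm from the nearest pair of top edges, running from the floor to the underside of the top.

B is a straight ladder. Two 49×52 mm vertical rails, 1462 mm tall, stand 418 mm apart (outside-to-outside) with their front faces coplanar on the −y side. 5 rungs, each 52 mm deep and 34 mm tall, span between the inner faces of the rails, front faces flush with the rails. The lowest rung's underside is at z = 166 mm and rungs are spaced 291 mm apart (underside to underside).

C is a fence section. Two 92×92 mm posts, 1690 mm tall, stand on the floor with a clear span of 1744 mm between their inner faces. Two horizontal rails of 92×79 mm section span the gap between the posts with their undersides at z = 205 mm and z = 1533 mm, flush with the posts' −y face. 9 pickets, each 64 mm wide, 17 mm thick and 1588 mm tall, are fixed to the +y face of the rails with their bottoms at z = 100 mm, evenly spaced across the span with equal gaps (rounded down to the nearest mm) at the −x end and between each pair — any rounding remainder accumulates at the +x end.

The ladder is on top of the table, centred. The fence section is on the floor beside the table on its +x side.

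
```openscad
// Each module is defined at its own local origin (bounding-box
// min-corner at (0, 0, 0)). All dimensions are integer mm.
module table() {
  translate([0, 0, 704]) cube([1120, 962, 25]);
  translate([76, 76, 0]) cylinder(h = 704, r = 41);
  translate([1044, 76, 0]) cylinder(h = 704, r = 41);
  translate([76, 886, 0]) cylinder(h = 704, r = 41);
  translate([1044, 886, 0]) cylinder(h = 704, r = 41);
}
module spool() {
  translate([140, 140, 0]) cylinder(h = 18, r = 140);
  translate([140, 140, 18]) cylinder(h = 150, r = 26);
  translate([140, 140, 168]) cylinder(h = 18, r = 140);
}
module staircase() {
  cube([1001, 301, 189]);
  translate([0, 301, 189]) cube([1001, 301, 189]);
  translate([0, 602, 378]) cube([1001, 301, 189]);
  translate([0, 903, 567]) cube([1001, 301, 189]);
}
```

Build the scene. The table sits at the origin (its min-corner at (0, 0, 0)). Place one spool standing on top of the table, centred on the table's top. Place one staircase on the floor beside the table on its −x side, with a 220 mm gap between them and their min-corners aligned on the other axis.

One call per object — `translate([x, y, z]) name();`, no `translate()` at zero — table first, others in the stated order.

table();
translate([420, 341, 729]) spool();
translate([-1221, 0, 0]) staircase();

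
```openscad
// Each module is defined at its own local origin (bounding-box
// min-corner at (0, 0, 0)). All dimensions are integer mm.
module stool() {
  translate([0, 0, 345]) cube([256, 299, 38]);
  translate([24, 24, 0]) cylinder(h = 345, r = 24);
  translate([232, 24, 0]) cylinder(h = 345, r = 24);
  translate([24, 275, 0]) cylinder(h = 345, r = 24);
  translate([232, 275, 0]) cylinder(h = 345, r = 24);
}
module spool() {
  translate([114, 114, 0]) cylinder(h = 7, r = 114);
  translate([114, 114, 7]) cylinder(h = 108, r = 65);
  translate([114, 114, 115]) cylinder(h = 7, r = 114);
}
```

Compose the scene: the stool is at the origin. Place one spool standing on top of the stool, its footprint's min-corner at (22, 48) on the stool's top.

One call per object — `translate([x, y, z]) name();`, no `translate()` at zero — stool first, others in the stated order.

stool();
translate([22, 48, 383]) spool();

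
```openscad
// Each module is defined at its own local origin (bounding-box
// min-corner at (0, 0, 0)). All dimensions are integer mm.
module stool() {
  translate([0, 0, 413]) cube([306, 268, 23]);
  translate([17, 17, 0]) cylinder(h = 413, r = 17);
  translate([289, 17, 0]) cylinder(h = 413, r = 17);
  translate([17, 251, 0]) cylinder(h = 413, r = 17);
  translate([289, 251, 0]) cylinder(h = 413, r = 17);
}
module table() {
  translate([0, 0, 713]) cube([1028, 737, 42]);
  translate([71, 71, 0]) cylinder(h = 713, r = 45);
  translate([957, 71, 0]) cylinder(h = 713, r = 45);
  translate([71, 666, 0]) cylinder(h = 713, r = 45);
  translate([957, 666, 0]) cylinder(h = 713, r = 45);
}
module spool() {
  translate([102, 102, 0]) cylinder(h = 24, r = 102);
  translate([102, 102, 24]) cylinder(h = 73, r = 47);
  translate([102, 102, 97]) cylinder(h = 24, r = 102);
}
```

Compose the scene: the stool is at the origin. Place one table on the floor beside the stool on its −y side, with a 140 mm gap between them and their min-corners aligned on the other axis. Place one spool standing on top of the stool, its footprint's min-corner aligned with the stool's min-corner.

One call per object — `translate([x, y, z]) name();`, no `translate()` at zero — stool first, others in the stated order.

stool();
translate([0, -877, 0]) table();
translate([0, 0, 436]) spool();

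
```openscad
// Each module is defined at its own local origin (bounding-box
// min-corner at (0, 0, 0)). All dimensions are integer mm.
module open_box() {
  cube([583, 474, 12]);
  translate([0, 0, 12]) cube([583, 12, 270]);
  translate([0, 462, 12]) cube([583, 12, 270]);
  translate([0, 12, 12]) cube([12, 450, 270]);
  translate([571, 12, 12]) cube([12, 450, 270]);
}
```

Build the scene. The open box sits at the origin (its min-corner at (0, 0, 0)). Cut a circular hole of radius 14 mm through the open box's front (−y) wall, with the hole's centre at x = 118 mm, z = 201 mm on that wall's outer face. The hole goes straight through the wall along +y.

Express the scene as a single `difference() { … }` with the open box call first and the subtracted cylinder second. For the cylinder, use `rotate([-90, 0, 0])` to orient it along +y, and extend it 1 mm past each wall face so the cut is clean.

difference() {
  open_box();
  translate([118, -1, 201]) rotate([-90, 0, 0]) cylinder(h = 14, r = 14);
}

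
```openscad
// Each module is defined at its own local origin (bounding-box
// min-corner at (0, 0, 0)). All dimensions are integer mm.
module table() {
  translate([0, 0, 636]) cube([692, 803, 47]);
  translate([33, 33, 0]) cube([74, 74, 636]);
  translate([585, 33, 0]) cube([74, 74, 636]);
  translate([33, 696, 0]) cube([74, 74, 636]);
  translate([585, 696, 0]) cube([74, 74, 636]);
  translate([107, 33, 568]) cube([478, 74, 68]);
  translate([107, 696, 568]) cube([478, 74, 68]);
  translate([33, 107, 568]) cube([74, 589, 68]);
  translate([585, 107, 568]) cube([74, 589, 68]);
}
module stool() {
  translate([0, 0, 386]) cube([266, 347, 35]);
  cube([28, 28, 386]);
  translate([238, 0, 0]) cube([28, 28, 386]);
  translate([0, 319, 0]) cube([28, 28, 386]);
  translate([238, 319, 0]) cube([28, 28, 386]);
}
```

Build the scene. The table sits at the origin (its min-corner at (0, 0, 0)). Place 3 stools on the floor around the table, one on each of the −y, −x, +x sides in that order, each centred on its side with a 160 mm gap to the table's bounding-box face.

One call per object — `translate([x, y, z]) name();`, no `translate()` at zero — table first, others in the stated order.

table();
translate([213, -507, 0]) stool();
translate([-426, 228, 0]) stool();
translate([852, 228, 0]) stool();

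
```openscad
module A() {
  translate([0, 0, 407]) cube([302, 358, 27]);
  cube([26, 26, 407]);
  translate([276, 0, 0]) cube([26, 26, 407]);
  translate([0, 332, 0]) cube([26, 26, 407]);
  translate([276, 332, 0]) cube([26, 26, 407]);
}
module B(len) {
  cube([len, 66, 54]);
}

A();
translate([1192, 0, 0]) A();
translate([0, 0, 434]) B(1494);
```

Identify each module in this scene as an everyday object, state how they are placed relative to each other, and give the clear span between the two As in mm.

A is a stool. B is a beam. A beam spans the tops of two stools. The clear span between the two stools is 890 mm.

Second stool starts at x = 1192; first ends at x = 302; clear span = 1192 − 302 = 890 mm.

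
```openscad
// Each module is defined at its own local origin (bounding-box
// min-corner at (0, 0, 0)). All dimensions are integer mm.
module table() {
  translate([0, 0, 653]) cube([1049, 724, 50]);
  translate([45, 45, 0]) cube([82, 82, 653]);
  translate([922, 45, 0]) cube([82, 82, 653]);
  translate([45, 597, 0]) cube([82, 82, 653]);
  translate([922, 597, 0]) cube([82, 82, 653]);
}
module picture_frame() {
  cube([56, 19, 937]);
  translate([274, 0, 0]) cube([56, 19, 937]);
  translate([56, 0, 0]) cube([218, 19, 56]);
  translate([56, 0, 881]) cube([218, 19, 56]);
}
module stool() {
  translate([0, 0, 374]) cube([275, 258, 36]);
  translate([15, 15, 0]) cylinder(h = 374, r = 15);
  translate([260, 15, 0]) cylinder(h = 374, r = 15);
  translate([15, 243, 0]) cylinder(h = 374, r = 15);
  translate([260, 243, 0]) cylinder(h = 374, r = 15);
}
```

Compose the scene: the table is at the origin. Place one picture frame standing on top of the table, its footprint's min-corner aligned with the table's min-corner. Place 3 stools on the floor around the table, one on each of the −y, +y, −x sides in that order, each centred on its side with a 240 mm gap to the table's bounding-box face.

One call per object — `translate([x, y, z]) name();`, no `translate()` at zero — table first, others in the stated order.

table();
translate([0, 0, 703]) picture_frame();
translate([387, -498, 0]) stool();
translate([387, 964, 0]) stool();
translate([-515, 233, 0]) stool();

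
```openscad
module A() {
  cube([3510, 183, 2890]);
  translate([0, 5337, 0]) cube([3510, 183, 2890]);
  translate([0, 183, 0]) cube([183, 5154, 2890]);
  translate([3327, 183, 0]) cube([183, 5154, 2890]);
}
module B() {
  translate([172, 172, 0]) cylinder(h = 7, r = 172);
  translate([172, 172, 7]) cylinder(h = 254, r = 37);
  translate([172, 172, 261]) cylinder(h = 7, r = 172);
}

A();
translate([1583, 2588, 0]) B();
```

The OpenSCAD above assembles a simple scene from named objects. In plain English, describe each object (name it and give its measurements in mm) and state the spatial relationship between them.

A is the wall frame of a small rectangular building: four walls, each 2890 mm tall and 183 mm thick, enclosing a footprint 3510 mm (x) by 5520 mm (y) outside-to-outside, with no floor or roof. The front and back walls (the −y and +y sides) span the full width; the two side walls fit between them.

B is a spool: two coaxial disc flanges of radius 172 mm and thickness 7 mm, joined by a core cylinder of radius 37 mm and height 254 mm. The lower flange rests on z = 0 and the three cylinders share a vertical axis.

The spool sits inside the house frame, centred.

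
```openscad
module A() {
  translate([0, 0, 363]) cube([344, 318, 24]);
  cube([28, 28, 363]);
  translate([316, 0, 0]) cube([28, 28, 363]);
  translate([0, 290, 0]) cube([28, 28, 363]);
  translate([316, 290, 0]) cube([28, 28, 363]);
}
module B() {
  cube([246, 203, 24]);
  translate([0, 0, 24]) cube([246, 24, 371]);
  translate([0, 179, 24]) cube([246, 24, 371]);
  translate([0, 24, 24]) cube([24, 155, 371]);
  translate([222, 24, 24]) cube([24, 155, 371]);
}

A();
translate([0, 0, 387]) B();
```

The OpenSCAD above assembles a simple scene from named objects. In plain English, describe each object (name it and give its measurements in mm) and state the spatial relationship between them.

A is a four-legged stool. The seat is 344×318 mm, 24 mm thick, top at z = 387 mm. It stands on four square legs, each 28×28 mm in cross-section, from z = 0 to the seat underside, each flush with a corner of the seat.

B is an open-topped rectangular box: outside dimensions 246×203×395 mm, with a uniform wall and base thickness of 24 mm. The base is a full 246×203 slab on the floor; four walls sit on top of the base. The front and back walls (the −y and +y sides) span the full width; the two side walls fit between them.

The open box is on top of the stool.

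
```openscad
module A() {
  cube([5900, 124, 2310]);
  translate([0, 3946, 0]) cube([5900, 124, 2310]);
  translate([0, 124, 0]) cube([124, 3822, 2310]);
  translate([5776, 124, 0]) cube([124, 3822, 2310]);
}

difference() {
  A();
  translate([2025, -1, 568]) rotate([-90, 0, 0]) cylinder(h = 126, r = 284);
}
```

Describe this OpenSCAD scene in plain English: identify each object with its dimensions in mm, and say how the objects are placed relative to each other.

A is the wall frame of a small rectangular building: four walls, each 2310 mm tall and 124 mm thick, enclosing a footprint 5900 mm (x) by 4070 mm (y) outside-to-outside, with no floor or roof. The front and back walls (the −y and +y sides) span the full width; the two side walls fit between them.

The house frame has a circular hole of radius 284 mm through its front wall, centred at (x = 2025, z = 568).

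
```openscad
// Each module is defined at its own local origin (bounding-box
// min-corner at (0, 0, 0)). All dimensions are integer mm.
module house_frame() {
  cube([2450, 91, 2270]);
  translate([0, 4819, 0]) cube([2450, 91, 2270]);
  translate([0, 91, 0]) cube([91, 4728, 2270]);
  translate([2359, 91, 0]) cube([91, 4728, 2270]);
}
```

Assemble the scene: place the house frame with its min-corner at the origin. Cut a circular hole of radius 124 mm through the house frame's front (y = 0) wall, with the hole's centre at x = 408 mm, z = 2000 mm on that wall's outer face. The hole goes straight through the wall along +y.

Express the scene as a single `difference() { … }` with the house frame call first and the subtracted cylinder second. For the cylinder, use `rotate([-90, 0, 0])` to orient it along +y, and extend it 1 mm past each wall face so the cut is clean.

difference() {
  house_frame();
  translate([408, -1, 2000]) rotate([-90, 0, 0]) cylinder(h = 93, r = 124);
}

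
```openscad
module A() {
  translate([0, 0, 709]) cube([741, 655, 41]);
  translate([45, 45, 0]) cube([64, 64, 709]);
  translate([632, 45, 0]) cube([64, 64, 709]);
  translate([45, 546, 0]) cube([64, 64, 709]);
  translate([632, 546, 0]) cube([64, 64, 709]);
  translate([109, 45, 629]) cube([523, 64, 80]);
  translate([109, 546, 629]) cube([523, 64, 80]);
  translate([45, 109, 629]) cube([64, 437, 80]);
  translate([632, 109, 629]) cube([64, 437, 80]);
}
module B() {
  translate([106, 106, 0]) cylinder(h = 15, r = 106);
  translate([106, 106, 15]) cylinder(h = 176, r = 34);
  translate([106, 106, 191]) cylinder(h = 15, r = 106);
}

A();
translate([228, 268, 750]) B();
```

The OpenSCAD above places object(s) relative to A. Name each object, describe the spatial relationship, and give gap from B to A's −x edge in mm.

A is a table. B is a spool. The spool is on top of the table. The gap from the spool to the table's −x edge is 228 mm.

The spool's min-x is at 228; the table's min-x is 0; gap = 228 mm.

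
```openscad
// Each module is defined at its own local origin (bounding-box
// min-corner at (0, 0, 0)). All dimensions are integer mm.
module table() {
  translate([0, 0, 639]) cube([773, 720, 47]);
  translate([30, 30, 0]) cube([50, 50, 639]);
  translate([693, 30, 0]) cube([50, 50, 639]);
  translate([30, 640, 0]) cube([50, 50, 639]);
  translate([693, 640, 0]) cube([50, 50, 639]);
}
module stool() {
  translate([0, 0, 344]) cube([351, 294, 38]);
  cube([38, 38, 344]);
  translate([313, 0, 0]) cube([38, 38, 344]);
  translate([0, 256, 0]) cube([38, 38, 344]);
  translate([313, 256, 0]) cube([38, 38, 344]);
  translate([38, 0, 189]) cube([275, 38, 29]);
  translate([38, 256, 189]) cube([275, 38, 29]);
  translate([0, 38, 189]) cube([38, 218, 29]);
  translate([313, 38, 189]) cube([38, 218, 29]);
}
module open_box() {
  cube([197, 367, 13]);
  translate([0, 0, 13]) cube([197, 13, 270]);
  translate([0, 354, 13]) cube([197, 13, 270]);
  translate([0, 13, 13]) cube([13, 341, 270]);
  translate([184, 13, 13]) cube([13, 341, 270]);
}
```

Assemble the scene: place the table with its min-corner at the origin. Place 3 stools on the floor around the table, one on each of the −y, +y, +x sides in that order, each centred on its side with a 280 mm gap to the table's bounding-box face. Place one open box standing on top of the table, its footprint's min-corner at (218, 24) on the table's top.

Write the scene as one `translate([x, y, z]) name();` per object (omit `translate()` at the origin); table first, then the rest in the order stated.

table();
translate([211, -574, 0]) stool();
translate([211, 1000, 0]) stool();
translate([1053, 213, 0]) stool();
translate([218, 24, 686]) open_box();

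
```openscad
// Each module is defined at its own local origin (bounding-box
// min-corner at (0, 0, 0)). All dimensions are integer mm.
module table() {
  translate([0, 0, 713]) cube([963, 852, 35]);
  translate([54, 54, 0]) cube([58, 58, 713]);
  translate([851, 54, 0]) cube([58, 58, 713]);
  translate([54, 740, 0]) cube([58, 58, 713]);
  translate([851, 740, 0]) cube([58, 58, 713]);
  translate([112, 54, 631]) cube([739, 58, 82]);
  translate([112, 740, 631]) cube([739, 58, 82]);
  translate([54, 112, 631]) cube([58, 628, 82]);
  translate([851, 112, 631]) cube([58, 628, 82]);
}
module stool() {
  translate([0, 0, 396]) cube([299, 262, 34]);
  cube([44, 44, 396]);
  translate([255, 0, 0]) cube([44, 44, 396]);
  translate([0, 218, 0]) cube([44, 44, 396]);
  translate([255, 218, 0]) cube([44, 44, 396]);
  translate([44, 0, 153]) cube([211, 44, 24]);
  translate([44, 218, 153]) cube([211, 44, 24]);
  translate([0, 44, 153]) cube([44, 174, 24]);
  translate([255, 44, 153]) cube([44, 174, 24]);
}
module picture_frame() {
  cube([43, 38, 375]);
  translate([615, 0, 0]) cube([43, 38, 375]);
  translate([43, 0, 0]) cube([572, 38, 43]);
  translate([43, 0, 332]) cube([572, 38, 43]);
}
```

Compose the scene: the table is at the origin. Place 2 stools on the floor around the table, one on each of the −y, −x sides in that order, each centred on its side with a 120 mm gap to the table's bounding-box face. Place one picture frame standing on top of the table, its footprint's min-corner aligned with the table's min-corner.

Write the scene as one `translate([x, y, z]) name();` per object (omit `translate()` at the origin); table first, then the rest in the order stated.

table();
translate([332, -382, 0]) stool();
translate([-419, 295, 0]) stool();
translate([0, 0, 748]) picture_frame();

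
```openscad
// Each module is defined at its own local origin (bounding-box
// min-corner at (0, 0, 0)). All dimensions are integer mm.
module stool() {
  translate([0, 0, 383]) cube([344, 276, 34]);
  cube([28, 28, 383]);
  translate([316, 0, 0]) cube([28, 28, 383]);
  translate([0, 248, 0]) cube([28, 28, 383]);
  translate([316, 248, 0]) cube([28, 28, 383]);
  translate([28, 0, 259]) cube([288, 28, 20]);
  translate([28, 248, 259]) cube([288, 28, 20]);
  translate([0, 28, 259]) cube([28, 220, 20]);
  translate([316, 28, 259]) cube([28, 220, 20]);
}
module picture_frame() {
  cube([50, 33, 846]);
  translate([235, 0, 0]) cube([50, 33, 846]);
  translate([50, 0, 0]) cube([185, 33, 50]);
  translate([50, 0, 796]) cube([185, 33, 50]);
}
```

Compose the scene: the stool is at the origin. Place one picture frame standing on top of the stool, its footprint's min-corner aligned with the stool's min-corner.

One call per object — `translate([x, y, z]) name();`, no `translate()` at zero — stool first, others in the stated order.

stool();
translate([0, 0, 417]) picture_frame();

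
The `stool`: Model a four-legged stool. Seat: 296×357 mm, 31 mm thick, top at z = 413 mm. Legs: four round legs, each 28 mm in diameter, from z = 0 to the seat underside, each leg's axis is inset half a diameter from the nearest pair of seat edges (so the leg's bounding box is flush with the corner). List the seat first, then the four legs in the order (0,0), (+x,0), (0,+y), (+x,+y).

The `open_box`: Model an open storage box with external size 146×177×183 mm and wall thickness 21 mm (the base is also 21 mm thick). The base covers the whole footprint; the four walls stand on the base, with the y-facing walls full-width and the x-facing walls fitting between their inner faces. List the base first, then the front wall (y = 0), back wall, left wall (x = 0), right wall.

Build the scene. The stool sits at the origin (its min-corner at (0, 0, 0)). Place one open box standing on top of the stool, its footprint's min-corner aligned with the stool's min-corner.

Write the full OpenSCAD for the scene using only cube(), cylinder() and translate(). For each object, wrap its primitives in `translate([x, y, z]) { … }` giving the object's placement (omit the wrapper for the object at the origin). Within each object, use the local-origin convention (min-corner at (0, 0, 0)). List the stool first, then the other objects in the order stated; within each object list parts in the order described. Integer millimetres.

translate([0, 0, 382]) cube([296, 357, 31]);
translate([14, 14, 0]) cylinder(h = 382, r = 14);
translate([282, 14, 0]) cylinder(h = 382, r = 14);
translate([14, 343, 0]) cylinder(h = 382, r = 14);
translate([282, 343, 0]) cylinder(h = 382, r = 14);
translate([0, 0, 413]) {
  cube([146, 177, 21]);
  translate([0, 0, 21]) cube([146, 21, 162]);
  translate([0, 156, 21]) cube([146, 21, 162]);
  translate([0, 21, 21]) cube([21, 135, 162]);
  translate([125, 21, 21]) cube([21, 135, 162]);
}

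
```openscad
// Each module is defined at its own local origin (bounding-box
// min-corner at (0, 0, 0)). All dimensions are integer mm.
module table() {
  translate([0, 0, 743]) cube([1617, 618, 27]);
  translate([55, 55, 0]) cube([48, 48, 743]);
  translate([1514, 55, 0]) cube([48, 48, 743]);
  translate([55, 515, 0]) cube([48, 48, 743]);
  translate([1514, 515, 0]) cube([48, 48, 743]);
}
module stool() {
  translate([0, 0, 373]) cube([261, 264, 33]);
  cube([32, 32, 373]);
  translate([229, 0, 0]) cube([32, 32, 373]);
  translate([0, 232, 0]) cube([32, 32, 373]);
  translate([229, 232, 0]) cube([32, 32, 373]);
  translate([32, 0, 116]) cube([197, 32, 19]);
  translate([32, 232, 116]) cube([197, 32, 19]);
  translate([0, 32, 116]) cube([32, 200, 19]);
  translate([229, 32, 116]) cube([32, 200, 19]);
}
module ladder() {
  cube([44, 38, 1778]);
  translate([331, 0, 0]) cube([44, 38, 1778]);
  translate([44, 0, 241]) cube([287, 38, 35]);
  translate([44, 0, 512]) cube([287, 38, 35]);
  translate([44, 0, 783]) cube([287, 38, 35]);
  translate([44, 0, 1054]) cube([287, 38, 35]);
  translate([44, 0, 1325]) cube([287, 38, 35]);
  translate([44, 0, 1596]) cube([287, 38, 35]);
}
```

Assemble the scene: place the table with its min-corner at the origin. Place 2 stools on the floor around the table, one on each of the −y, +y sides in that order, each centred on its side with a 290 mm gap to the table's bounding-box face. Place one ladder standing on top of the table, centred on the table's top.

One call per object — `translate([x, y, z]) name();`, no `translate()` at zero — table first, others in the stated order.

table();
translate([678, -554, 0]) stool();
translate([678, 908, 0]) stool();
translate([621, 290, 770]) ladder();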